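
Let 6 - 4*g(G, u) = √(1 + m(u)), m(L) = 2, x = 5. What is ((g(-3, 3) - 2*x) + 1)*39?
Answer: -585/2 - 39*√3/4 ≈ -309.39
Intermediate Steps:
g(G, u) = 3/2 - √3/4 (g(G, u) = 3/2 - √(1 + 2)/4 = 3/2 - √3/4)
((g(-3, 3) - 2*x) + 1)*39 = (((3/2 - √3/4) - 2*5) + 1)*39 = (((3/2 - √3/4) - 10) + 1)*39 = ((-17/2 - √3/4) + 1)*39 = (-15/2 - √3/4)*39 = -585/2 - 39*√3/4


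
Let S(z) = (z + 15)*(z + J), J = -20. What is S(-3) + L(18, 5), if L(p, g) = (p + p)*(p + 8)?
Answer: 660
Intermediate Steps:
L(p, g) = 2*p*(8 + p) (L(p, g) = (2*p)*(8 + p) = 2*p*(8 + p))
S(z) = (-20 + z)*(15 + z) (S(z) = (z + 15)*(z - 20) = (15 + z)*(-20 + z) = (-20 + z)*(15 + z))
S(-3) + L(18, 5) = (-300 + (-3)**2 - 5*(-3)) + 2*18*(8 + 18) = (-300 + 9 + 15) + 2*18*26 = -276 + 936 = 660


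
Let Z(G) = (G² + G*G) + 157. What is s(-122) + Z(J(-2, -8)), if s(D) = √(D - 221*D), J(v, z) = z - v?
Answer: 229 + 2*√6710 ≈ 392.83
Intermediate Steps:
s(D) = 2*√55*√(-D) (s(D) = √(-220*D) = 2*√55*√(-D))
Z(G) = 157 + 2*G² (Z(G) = (G² + G²) + 157 = 2*G² + 157 = 157 + 2*G²)
s(-122) + Z(J(-2, -8)) = 2*√55*√(-1*(-122)) + (157 + 2*(-8 - 1*(-2))²) = 2*√55*√122 + (157 + 2*(-8 + 2)²) = 2*√6710 + (157 + 2*(-6)²) = 2*√6710 + (157 + 2*36) = 2*√6710 + (157 + 72) = 2*√6710 + 229 = 229 + 2*√6710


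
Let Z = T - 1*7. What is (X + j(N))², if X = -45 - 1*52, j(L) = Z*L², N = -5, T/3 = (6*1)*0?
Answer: 73984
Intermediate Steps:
T = 0 (T = 3*((6*1)*0) = 3*(6*0) = 3*0 = 0)
Z = -7 (Z = 0 - 1*7 = 0 - 7 = -7)
j(L) = -7*L²
X = -97 (X = -45 - 52 = -97)
(X + j(N))² = (-97 - 7*(-5)²)² = (-97 - 7*25)² = (-97 - 175)² = (-272)² = 73984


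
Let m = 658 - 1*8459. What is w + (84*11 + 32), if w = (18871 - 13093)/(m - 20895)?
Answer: 13713799/14348 ≈ 955.80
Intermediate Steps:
m = -7801 (m = 658 - 8459 = -7801)
w = -2889/14348 (w = (18871 - 13093)/(-7801 - 20895) = 5778/(-28696) = 5778*(-1/28696) = -2889/14348 ≈ -0.20135)
w + (84*11 + 32) = -2889/14348 + (84*11 + 32) = -2889/14348 + (924 + 32) = -2889/14348 + 956 = 13713799/14348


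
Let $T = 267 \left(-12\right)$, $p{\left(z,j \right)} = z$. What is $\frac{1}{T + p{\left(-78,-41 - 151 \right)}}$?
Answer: $- \frac{1}{3282} \approx -0.00030469$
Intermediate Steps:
$T = -3204$
$\frac{1}{T + p{\left(-78,-41 - 151 \right)}} = \frac{1}{-3204 - 78} = \frac{1}{-3282} = - \frac{1}{3282}$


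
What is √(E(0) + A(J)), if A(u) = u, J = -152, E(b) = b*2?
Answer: 2*I*√38 ≈ 12.329*I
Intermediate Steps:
E(b) = 2*b
√(E(0) + A(J)) = √(2*0 - 152) = √(0 - 152) = √(-152) = 2*I*√38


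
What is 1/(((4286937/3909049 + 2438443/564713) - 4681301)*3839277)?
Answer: -2207490787937/39674769397979309672336973 ≈ -5.5640e-14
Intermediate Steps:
1/(((4286937/3909049 + 2438443/564713) - 4681301)*3839277) = (1/3839277)/((4286937*(1/3909049) + 2438443*(1/564713)) - 4681301) = (1/3839277)/((4286937/3909049 + 2438443/564713) - 4681301) = (1/3839277)/(11952882224788/2207490787937 - 4681301) = (1/3839277)/(-10333916880178041249/2207490787937) = -2207490787937/10333916880178041249*1/3839277 = -2207490787937/39674769397979309672336973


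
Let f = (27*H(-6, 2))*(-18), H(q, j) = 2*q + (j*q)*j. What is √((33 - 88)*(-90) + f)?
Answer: 3*√2494 ≈ 149.82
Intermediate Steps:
H(q, j) = 2*q + q*j²
f = 17496 (f = (27*(-6*(2 + 2²)))*(-18) = (27*(-6*(2 + 4)))*(-18) = (27*(-6*6))*(-18) = (27*(-36))*(-18) = -972*(-18) = 17496)
√((33 - 88)*(-90) + f) = √((33 - 88)*(-90) + 17496) = √(-55*(-90) + 17496) = √(4950 + 17496) = √22446 = 3*√2494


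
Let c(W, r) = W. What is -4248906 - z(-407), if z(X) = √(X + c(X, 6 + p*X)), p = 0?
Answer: -4248906 - I*√814 ≈ -4.2489e+6 - 28.531*I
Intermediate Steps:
z(X) = √2*√X (z(X) = √(X + X) = √(2*X) = √2*√X)
-4248906 - z(-407) = -4248906 - √2*√(-407) = -4248906 - √2*I*√407 = -4248906 - I*√814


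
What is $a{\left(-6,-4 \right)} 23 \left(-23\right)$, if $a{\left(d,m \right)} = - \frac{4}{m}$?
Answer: $-529$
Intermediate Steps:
$a{\left(-6,-4 \right)} 23 \left(-23\right) = - \frac{4}{-4} \cdot 23 \left(-23\right) = \left(-4\right) \left(- \frac{1}{4}\right) 23 \left(-23\right) = 1 \cdot 23 \left(-23\right) = 23 \left(-23\right) = -529$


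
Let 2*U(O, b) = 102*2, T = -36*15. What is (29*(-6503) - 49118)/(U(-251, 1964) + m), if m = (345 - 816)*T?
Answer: -79235/84814 ≈ -0.93422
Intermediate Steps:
T = -540
U(O, b) = 102 (U(O, b) = (102*2)/2 = (½)*204 = 102)
m = 254340 (m = (345 - 816)*(-540) = -471*(-540) = 254340)
(29*(-6503) - 49118)/(U(-251, 1964) + m) = (29*(-6503) - 49118)/(102 + 254340) = (-188587 - 49118)/254442 = -237705*1/254442 = -79235/84814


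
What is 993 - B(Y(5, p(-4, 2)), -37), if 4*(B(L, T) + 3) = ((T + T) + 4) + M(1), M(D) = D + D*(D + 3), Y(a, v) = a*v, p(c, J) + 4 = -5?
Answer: 4049/4 ≈ 1012.3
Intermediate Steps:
p(c, J) = -9 (p(c, J) = -4 - 5 = -9)
M(D) = D + D*(3 + D)
B(L, T) = -¾ + T/2 (B(L, T) = -3 + (((T + T) + 4) + 1*(4 + 1))/4 = -3 + ((2*T + 4) + 1*5)/4 = -3 + ((4 + 2*T) + 5)/4 = -3 + (9 + 2*T)/4 = -3 + (9/4 + T/2) = -¾ + T/2)
993 - B(Y(5, p(-4, 2)), -37) = 993 - (-¾ + (½)*(-37)) = 993 - (-¾ - 37/2) = 993 - 1*(-77/4) = 993 + 77/4 = 4049/4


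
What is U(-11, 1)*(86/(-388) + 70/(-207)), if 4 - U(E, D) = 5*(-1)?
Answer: -22481/4462 ≈ -5.0383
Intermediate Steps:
U(E, D) = 9 (U(E, D) = 4 - 5*(-1) = 4 - 1*(-5) = 4 + 5 = 9)
U(-11, 1)*(86/(-388) + 70/(-207)) = 9*(86/(-388) + 70/(-207)) = 9*(86*(-1/388) + 70*(-1/207)) = 9*(-43/194 - 70/207) = 9*(-22481/40158) = -22481/4462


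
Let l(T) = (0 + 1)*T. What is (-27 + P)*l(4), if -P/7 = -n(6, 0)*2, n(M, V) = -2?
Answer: -220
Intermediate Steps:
l(T) = T (l(T) = 1*T = T)
P = -28 (P = -7*(-1*(-2))*2 = -14*2 = -7*4 = -28)
(-27 + P)*l(4) = (-27 - 28)*4 = -55*4 = -220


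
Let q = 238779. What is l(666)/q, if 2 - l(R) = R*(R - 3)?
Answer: -441556/238779 ≈ -1.8492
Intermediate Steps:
l(R) = 2 - R*(-3 + R) (l(R) = 2 - R*(R - 3) = 2 - R*(-3 + R))
l(666)/q = (2 - 1*666² + 3*666)/238779 = (2 - 1*443556 + 1998)*(1/238779) = (2 - 443556 + 1998)*(1/238779) = -441556*1/238779 = -441556/238779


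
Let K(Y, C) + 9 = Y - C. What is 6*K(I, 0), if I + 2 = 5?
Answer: -36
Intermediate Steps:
I = 3 (I = -2 + 5 = 3)
K(Y, C) = -9 + Y - C (K(Y, C) = -9 + (Y - C) = -9 + Y - C)
6*K(I, 0) = 6*(-9 + 3 - 1*0) = 6*(-9 + 3 + 0) = 6*(-6) = -36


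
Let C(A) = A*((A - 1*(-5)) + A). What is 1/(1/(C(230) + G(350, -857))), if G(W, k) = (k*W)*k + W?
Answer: 257164450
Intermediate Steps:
C(A) = A*(5 + 2*A) (C(A) = A*((A + 5) + A) = A*((5 + A) + A) = A*(5 + 2*A))
G(W, k) = W + W*k**2 (G(W, k) = (W*k)*k + W = W*k**2 + W = W + W*k**2)
1/(1/(C(230) + G(350, -857))) = 1/(1/(230*(5 + 2*230) + 350*(1 + (-857)**2))) = 1/(1/(230*(5 + 460) + 350*(1 + 734449))) = 1/(1/(230*465 + 350*734450)) = 1/(1/(106950 + 257057500)) = 1/(1/257164450) = 257164450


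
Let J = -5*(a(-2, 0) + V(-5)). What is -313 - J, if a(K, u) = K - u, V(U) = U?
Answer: -348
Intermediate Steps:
J = 35 (J = -5*((-2 - 1*0) - 5) = -5*((-2 + 0) - 5) = -5*(-2 - 5) = -5*(-7) = 35)
-313 - J = -313 - 1*35 = -313 - 35 = -348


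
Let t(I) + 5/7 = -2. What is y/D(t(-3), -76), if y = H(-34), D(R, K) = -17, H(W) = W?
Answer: 2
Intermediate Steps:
t(I) = -19/7 (t(I) = -5/7 - 2 = -19/7)
y = -34
y/D(t(-3), -76) = -34/(-17) = -34*(-1/17) = 2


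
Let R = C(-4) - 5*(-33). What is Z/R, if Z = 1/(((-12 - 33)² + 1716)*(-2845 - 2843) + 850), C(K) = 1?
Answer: -1/3532141028 ≈ -2.8311e-10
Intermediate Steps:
Z = -1/21277958 (Z = 1/(((-45)² + 1716)*(-5688) + 850) = 1/((2025 + 1716)*(-5688) + 850) = 1/(3741*(-5688) + 850) = 1/(-21278808 + 850) = 1/(-21277958) = -1/21277958 ≈ -4.6997e-8)
R = 166 (R = 1 - 5*(-33) = 1 + 165 = 166)
Z/R = -1/21277958/166 = -1/21277958*1/166 = -1/3532141028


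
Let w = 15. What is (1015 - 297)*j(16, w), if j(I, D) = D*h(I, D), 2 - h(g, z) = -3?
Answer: 53850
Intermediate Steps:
h(g, z) = 5 (h(g, z) = 2 - 1*(-3) = 2 + 3 = 5)
j(I, D) = 5*D (j(I, D) = D*5 = 5*D)
(1015 - 297)*j(16, w) = (1015 - 297)*(5*15) = 718*75 = 53850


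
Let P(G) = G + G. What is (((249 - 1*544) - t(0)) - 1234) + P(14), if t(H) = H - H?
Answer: -1501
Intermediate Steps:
P(G) = 2*G
t(H) = 0
(((249 - 1*544) - t(0)) - 1234) + P(14) = (((249 - 1*544) - 1*0) - 1234) + 2*14 = (((249 - 544) + 0) - 1234) + 28 = ((-295 + 0) - 1234) + 28 = (-295 - 1234) + 28 = -1529 + 28 = -1501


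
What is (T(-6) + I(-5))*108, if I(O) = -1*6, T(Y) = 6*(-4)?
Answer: -3240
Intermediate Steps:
T(Y) = -24
I(O) = -6
(T(-6) + I(-5))*108 = (-24 - 6)*108 = -30*108 = -3240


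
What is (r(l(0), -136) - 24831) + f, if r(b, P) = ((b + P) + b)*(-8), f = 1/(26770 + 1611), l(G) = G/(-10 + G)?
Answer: -673850082/28381 ≈ -23743.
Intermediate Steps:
l(G) = G/(-10 + G)
f = 1/28381 ≈ 3.5235e-5
r(b, P) = -16*b - 8*P (r(b, P) = ((P + b) + b)*(-8) = (P + 2*b)*(-8) = -16*b - 8*P)
(r(l(0), -136) - 24831) + f = ((-0/(-10 + 0) - 8*(-136)) - 24831) + 1/28381 = ((-0/(-10) + 1088) - 24831) + 1/28381 = ((-0*(-1)/10 + 1088) - 24831) + 1/28381 = ((-16*0 + 1088) - 24831) + 1/28381 = ((0 + 1088) - 24831) + 1/28381 = (1088 - 24831) + 1/28381 = -23743 + 1/28381 = -673850082/28381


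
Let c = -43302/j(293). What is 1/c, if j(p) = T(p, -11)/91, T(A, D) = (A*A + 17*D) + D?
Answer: -85651/3940482 ≈ -0.021736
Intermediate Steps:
T(A, D) = A² + 18*D (T(A, D) = (A² + 17*D) + D = A² + 18*D)
j(p) = -198/91 + p²/91 (j(p) = (p² + 18*(-11))/91 = (p² - 198)*(1/91) = (-198 + p²)*(1/91) = -198/91 + p²/91)
c = -3940482/85651 (c = -43302/(-198/91 + (1/91)*293²) = -43302/(-198/91 + (1/91)*85849) = -43302/(-198/91 + 85849/91) = -43302/85651/91 = -43302*91/85651 = -3940482/85651 ≈ -46.006)
1/c = 1/(-3940482/85651) = -85651/3940482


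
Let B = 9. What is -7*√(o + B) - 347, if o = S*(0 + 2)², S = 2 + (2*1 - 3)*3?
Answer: -347 - 7*√5 ≈ -362.65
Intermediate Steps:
S = -1 (S = 2 + (2 - 3)*3 = 2 - 1*3 = 2 - 3 = -1)
o = -4 (o = -(0 + 2)² = -1*2² = -1*4 = -4)
-7*√(o + B) - 347 = -7*√(-4 + 9) - 347 = -7*√5 - 347 = -347 - 7*√5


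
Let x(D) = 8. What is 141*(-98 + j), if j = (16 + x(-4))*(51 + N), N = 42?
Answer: 300894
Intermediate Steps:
j = 2232 (j = (16 + 8)*(51 + 42) = 24*93 = 2232)
141*(-98 + j) = 141*(-98 + 2232) = 141*2134 = 300894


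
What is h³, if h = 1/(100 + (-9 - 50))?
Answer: 1/68921 ≈ 1.4509e-5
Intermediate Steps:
h = 1/41 (h = 1/(100 - 59) = 1/41 ≈ 0.024390)
h³ = (1/41)³ = 1/68921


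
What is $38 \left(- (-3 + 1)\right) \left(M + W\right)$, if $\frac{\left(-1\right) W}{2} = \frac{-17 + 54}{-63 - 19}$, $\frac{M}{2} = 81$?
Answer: $\frac{507604}{41} \approx 12381.0$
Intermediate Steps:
$M = 162$ ($M = 2 \cdot 81 = 162$)
$W = \frac{37}{41}$ ($W = - 2 \frac{-17 + 54}{-63 - 19} = - 2 \frac{37}{-82} = - 2 \cdot 37 \left(- \frac{1}{82}\right) = \left(-2\right) \left(- \frac{37}{82}\right) = \frac{37}{41} \approx 0.90244$)
$38 \left(- (-3 + 1)\right) \left(M + W\right) = 38 \left(- (-3 + 1)\right) \left(162 + \frac{37}{41}\right) = 38 \left(\left(-1\right) \left(-2\right)\right) \frac{6679}{41} = 38 \cdot 2 \cdot \frac{6679}{41} = 76 \cdot \frac{6679}{41} = \frac{507604}{41}$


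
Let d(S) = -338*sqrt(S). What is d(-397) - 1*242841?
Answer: -242841 - 338*I*sqrt(397) ≈ -2.4284e+5 - 6734.6*I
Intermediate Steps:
d(-397) - 1*242841 = -338*I*sqrt(397) - 1*242841 = -338*I*sqrt(397) - 242841 = -242841 - 338*I*sqrt(397)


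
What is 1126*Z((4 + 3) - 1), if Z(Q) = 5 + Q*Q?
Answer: 46166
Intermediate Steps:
Z(Q) = 5 + Q²
1126*Z((4 + 3) - 1) = 1126*(5 + ((4 + 3) - 1)²) = 1126*(5 + (7 - 1)²) = 1126*(5 + 6²) = 1126*(5 + 36) = 1126*41 = 46166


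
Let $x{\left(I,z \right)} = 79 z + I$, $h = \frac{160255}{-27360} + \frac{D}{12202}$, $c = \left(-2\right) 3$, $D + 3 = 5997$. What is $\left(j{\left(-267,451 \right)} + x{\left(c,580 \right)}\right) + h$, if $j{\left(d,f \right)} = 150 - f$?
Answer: $\frac{1519257433169}{33384672} \approx 45508.0$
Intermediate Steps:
$D = 5994$ ($D = -3 + 5997 = 5994$)
$c = -6$
$h = - \frac{179143567}{33384672}$ ($h = \frac{160255}{-27360} + \frac{5994}{12202} = 160255 \left(- \frac{1}{27360}\right) + 5994 \cdot \frac{1}{12202} = - \frac{32051}{5472} + \frac{2997}{6101} = - \frac{179143567}{33384672} \approx -5.366$)
$x{\left(I,z \right)} = I + 79 z$
$\left(j{\left(-267,451 \right)} + x{\left(c,580 \right)}\right) + h = \left(\left(150 - 451\right) + \left(-6 + 79 \cdot 580\right)\right) - \frac{179143567}{33384672} = \left(\left(150 - 451\right) + \left(-6 + 45820\right)\right) - \frac{179143567}{33384672} = \left(-301 + 45814\right) - \frac{179143567}{33384672} = 45513 - \frac{179143567}{33384672} = \frac{1519257433169}{33384672}$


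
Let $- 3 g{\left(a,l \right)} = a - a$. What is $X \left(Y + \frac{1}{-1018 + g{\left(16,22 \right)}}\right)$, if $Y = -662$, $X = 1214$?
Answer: $- \frac{409067619}{509} \approx -8.0367 \cdot 10^{5}$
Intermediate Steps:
$g{\left(a,l \right)} = 0$ ($g{\left(a,l \right)} = - \frac{a - a}{3} = \left(- \frac{1}{3}\right) 0 = 0$)
$X \left(Y + \frac{1}{-1018 + g{\left(16,22 \right)}}\right) = 1214 \left(-662 + \frac{1}{-1018 + 0}\right) = 1214 \left(-662 + \frac{1}{-1018}\right) = 1214 \left(-662 - \frac{1}{1018}\right) = 1214 \left(- \frac{673917}{1018}\right) = - \frac{409067619}{509}$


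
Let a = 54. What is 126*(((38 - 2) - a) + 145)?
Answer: 16002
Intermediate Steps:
126*(((38 - 2) - a) + 145) = 126*(((38 - 2) - 1*54) + 145) = 126*((36 - 54) + 145) = 126*(-18 + 145) = 126*127 = 16002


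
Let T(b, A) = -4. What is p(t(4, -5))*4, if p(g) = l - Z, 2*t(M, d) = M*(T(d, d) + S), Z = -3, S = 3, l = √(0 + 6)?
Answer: 12 + 4*√6 ≈ 21.798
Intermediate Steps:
l = √6 ≈ 2.4495
t(M, d) = -M/2 (t(M, d) = (M*(-4 + 3))/2 = (M*(-1))/2 = (-M)/2 = -M/2)
p(g) = 3 + √6 (p(g) = √6 - 1*(-3) = √6 + 3 = 3 + √6)
p(t(4, -5))*4 = (3 + √6)*4 = 12 + 4*√6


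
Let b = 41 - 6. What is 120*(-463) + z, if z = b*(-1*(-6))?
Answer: -55350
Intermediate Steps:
b = 35
z = 210 (z = 35*(-1*(-6)) = 35*6 = 210)
120*(-463) + z = 120*(-463) + 210 = -55560 + 210 = -55350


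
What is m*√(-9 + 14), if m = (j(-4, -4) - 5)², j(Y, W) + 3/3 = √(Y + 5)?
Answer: 25*√5 ≈ 55.902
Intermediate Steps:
j(Y, W) = -1 + √(5 + Y) (j(Y, W) = -1 + √(Y + 5) = -1 + √(5 + Y))
m = 25 (m = ((-1 + √(5 - 4)) - 5)² = ((-1 + √1) - 5)² = ((-1 + 1) - 5)² = (0 - 5)² = (-5)² = 25)
m*√(-9 + 14) = 25*√(-9 + 14) = 25*√5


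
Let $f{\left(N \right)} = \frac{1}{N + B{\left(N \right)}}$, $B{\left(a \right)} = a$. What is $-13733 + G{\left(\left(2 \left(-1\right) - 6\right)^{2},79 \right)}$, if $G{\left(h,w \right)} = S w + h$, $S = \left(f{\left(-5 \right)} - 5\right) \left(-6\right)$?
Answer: $- \frac{56258}{5} \approx -11252.0$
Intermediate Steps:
$f{\left(N \right)} = \frac{1}{2 N}$ ($f{\left(N \right)} = \frac{1}{N + N} = \frac{1}{2 N}$)
$S = \frac{153}{5}$ ($S = \left(\frac{1}{2 \left(-5\right)} - 5\right) \left(-6\right) = \left(\frac{1}{2} \left(- \frac{1}{5}\right) - 5\right) \left(-6\right) = \left(- \frac{1}{10} - 5\right) \left(-6\right) = \left(- \frac{51}{10}\right) \left(-6\right) = \frac{153}{5} \approx 30.6$)
$G{\left(h,w \right)} = h + \frac{153 w}{5}$ ($G{\left(h,w \right)} = \frac{153 w}{5} + h = h + \frac{153 w}{5}$)
$-13733 + G{\left(\left(2 \left(-1\right) - 6\right)^{2},79 \right)} = -13733 + \left(\left(2 \left(-1\right) - 6\right)^{2} + \frac{153}{5} \cdot 79\right) = -13733 + \left(\left(-2 - 6\right)^{2} + \frac{12087}{5}\right) = -13733 + \left(\left(-8\right)^{2} + \frac{12087}{5}\right) = -13733 + \left(64 + \frac{12087}{5}\right) = -13733 + \frac{12407}{5} = - \frac{56258}{5}$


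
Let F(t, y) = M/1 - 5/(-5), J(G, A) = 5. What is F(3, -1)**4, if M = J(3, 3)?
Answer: 1296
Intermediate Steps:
M = 5
F(t, y) = 6 (F(t, y) = 5/1 - 5/(-5) = 5*1 - 5*(-1/5) = 5 + 1 = 6)
F(3, -1)**4 = 6**4 = 1296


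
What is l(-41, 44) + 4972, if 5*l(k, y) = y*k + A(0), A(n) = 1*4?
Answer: 4612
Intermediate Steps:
A(n) = 4
l(k, y) = 4/5 + k*y/5 (l(k, y) = (y*k + 4)/5 = (k*y + 4)/5 = (4 + k*y)/5 = 4/5 + k*y/5)
l(-41, 44) + 4972 = (4/5 + (1/5)*(-41)*44) + 4972 = (4/5 - 1804/5) + 4972 = -360 + 4972 = 4612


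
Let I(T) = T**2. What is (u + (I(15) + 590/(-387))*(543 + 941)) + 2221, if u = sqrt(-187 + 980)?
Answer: 129203267/387 + sqrt(793) ≈ 3.3389e+5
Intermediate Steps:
u = sqrt(793) ≈ 28.160
(u + (I(15) + 590/(-387))*(543 + 941)) + 2221 = (sqrt(793) + (15**2 + 590/(-387))*(543 + 941)) + 2221 = (sqrt(793) + (225 + 590*(-1/387))*1484) + 2221 = (sqrt(793) + (225 - 590/387)*1484) + 2221 = (sqrt(793) + (86485/387)*1484) + 2221 = (sqrt(793) + 128343740/387) + 2221 = (128343740/387 + sqrt(793)) + 2221 = 129203267/387 + sqrt(793)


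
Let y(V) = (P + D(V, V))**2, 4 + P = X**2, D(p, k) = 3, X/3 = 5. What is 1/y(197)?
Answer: 1/50176 ≈ 1.9930e-5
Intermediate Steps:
X = 15 (X = 3*5 = 15)
P = 221 (P = -4 + 15**2 = -4 + 225 = 221)
y(V) = 50176 (y(V) = (221 + 3)**2 = 224**2 = 50176)
1/y(197) = 1/50176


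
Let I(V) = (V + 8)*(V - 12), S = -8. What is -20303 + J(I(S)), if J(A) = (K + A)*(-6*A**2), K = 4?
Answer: -20303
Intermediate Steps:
I(V) = (-12 + V)*(8 + V) (I(V) = (8 + V)*(-12 + V) = (-12 + V)*(8 + V))
J(A) = -6*A**2*(4 + A) (J(A) = (4 + A)*(-6*A**2) = -6*A**2*(4 + A))
-20303 + J(I(S)) = -20303 + 6*(-96 + (-8)**2 - 4*(-8))**2*(-4 - (-96 + (-8)**2 - 4*(-8))) = -20303 + 6*(-96 + 64 + 32)**2*(-4 - (-96 + 64 + 32)) = -20303 + 6*0**2*(-4 - 1*0) = -20303 + 6*0*(-4 + 0) = -20303 + 6*0*(-4) = -20303 + 0 = -20303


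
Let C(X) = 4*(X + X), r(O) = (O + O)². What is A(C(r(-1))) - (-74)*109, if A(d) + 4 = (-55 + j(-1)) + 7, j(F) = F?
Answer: 8013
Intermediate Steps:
r(O) = 4*O² (r(O) = (2*O)² = 4*O²)
C(X) = 8*X (C(X) = 4*(2*X) = 8*X)
A(d) = -53 (A(d) = -4 + ((-55 - 1) + 7) = -4 + (-56 + 7) = -4 - 49 = -53)
A(C(r(-1))) - (-74)*109 = -53 - (-74)*109 = -53 - 1*(-8066) = -53 + 8066 = 8013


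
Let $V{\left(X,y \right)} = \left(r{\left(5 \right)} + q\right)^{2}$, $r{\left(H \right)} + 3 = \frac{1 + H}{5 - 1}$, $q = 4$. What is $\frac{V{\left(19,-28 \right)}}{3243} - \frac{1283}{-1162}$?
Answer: $\frac{8336063}{7536732} \approx 1.1061$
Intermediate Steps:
$r{\left(H \right)} = - \frac{11}{4} + \frac{H}{4}$ ($r{\left(H \right)} = -3 + \frac{1 + H}{5 - 1} = -3 + \frac{1 + H}{4} = -3 + \left(1 + H\right) \frac{1}{4} = -3 + \left(\frac{1}{4} + \frac{H}{4}\right) = - \frac{11}{4} + \frac{H}{4}$)
$V{\left(X,y \right)} = \frac{25}{4}$ ($V{\left(X,y \right)} = \left(\left(- \frac{11}{4} + \frac{1}{4} \cdot 5\right) + 4\right)^{2} = \left(\left(- \frac{11}{4} + \frac{5}{4}\right) + 4\right)^{2} = \left(- \frac{3}{2} + 4\right)^{2} = \left(\frac{5}{2}\right)^{2} = \frac{25}{4}$)
$\frac{V{\left(19,-28 \right)}}{3243} - \frac{1283}{-1162} = \frac{25}{4 \cdot 3243} - \frac{1283}{-1162} = \frac{25}{4} \cdot \frac{1}{3243} - - \frac{1283}{1162} = \frac{25}{12972} + \frac{1283}{1162} = \frac{8336063}{7536732}$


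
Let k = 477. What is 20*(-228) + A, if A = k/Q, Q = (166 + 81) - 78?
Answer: -770163/169 ≈ -4557.2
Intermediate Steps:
Q = 169 (Q = 247 - 78 = 169)
A = 477/169 ≈ 2.8225
20*(-228) + A = 20*(-228) + 477/169 = -4560 + 477/169 = -770163/169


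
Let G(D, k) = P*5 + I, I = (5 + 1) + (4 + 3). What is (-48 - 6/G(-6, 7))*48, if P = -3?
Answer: -2160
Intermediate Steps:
I = 13 (I = 6 + 7 = 13)
G(D, k) = -2 (G(D, k) = -3*5 + 13 = -15 + 13 = -2)
(-48 - 6/G(-6, 7))*48 = (-48 - 6/(-2))*48 = (-48 - 6*(-½))*48 = (-48 + 3)*48 = -45*48 = -2160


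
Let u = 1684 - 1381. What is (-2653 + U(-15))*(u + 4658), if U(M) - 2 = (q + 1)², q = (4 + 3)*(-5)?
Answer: -7416695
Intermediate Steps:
u = 303
q = -35 (q = 7*(-5) = -35)
U(M) = 1158 (U(M) = 2 + (-35 + 1)² = 2 + (-34)² = 2 + 1156 = 1158)
(-2653 + U(-15))*(u + 4658) = (-2653 + 1158)*(303 + 4658) = -1495*4961 = -7416695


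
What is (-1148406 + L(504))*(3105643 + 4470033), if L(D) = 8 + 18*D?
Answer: -8631164634376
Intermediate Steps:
(-1148406 + L(504))*(3105643 + 4470033) = (-1148406 + (8 + 18*504))*(3105643 + 4470033) = (-1148406 + (8 + 9072))*7575676 = (-1148406 + 9080)*7575676 = -1139326*7575676 = -8631164634376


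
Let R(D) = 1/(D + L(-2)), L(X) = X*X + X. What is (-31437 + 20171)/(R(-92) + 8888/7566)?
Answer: -1278578340/132059 ≈ -9681.9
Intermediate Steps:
L(X) = X + X² (L(X) = X² + X = X + X²)
R(D) = 1/(2 + D) (R(D) = 1/(D - 2*(1 - 2)) = 1/(D - 2*(-1)) = 1/(D + 2) = 1/(2 + D))
(-31437 + 20171)/(R(-92) + 8888/7566) = (-31437 + 20171)/(1/(2 - 92) + 8888/7566) = -11266/(1/(-90) + 8888*(1/7566)) = -11266/(-1/90 + 4444/3783) = -11266/132059/113490 = -11266*113490/132059 = -1278578340/132059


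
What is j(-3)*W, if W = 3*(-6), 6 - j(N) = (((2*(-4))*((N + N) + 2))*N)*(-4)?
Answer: 6804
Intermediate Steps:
j(N) = 6 + 4*N*(-16 - 16*N) (j(N) = 6 - ((2*(-4))*((N + N) + 2))*N*(-4) = 6 - (-8*(2*N + 2))*N*(-4) = 6 - (-8*(2 + 2*N))*N*(-4) = 6 - (-16 - 16*N)*N*(-4) = 6 - N*(-16 - 16*N)*(-4) = 6 - (-4)*N*(-16 - 16*N) = 6 + 4*N*(-16 - 16*N))
W = -18
j(-3)*W = (6 - 64*(-3) - 64*(-3)**2)*(-18) = (6 + 192 - 64*9)*(-18) = (6 + 192 - 576)*(-18) = -378*(-18) = 6804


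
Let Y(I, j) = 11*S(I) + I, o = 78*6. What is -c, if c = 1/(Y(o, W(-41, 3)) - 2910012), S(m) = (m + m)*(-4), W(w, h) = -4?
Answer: 1/2950728 ≈ 3.3890e-7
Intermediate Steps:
S(m) = -8*m (S(m) = (2*m)*(-4) = -8*m)
o = 468
Y(I, j) = -87*I (Y(I, j) = 11*(-8*I) + I = -88*I + I = -87*I)
c = -1/2950728 (c = 1/(-87*468 - 2910012) = 1/(-40716 - 2910012) = 1/(-2950728) = -1/2950728 ≈ -3.3890e-7)
-c = -1*(-1/2950728) = 1/2950728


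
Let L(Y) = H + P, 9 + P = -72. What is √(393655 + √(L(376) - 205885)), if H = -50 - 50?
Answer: √(393655 + I*√206066) ≈ 627.42 + 0.362*I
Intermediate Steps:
P = -81 (P = -9 - 72 = -81)
H = -100
L(Y) = -181 (L(Y) = -100 - 81 = -181)
√(393655 + √(L(376) - 205885)) = √(393655 + √(-181 - 205885)) = √(393655 + √(-206066)) = √(393655 + I*√206066)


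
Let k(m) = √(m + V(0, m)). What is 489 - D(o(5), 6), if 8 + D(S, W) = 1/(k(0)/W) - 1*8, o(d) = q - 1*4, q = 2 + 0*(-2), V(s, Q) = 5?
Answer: 505 - 6*√5/5 ≈ 502.32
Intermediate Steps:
q = 2 (q = 2 + 0 = 2)
k(m) = √(5 + m) (k(m) = √(m + 5) = √(5 + m))
o(d) = -2 (o(d) = 2 - 1*4 = 2 - 4 = -2)
D(S, W) = -16 + W*√5/5 (D(S, W) = -8 + (1/(√(5 + 0)/W) - 1*8) = -8 + (1/(√5/W) - 8) = -8 + (W*√5/5 - 8) = -8 + (-8 + W*√5/5) = -16 + W*√5/5)
489 - D(o(5), 6) = 489 - (-16 + (⅕)*6*√5) = 489 - (-16 + 6*√5/5) = 489 + (16 - 6*√5/5) = 505 - 6*√5/5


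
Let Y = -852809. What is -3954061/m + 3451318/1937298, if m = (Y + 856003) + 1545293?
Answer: -1157936705656/1499940384063 ≈ -0.77199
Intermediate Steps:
m = 1548487 (m = (-852809 + 856003) + 1545293 = 3194 + 1545293 = 1548487)
-3954061/m + 3451318/1937298 = -3954061/1548487 + 3451318/1937298 = -3954061*1/1548487 + 3451318*(1/1937298) = -3954061/1548487 + 1725659/968649 = -1157936705656/1499940384063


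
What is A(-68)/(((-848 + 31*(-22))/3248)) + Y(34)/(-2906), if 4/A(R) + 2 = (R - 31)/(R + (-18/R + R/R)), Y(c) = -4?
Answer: 5354544058/325682685 ≈ 16.441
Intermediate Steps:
A(R) = 4/(-2 + (-31 + R)/(1 + R - 18/R)) (A(R) = 4/(-2 + (R - 31)/(R + (-18/R + R/R))) = 4/(-2 + (-31 + R)/(R + (-18/R + 1))) = 4/(-2 + (-31 + R)/(R + (1 - 18/R))) = 4/(-2 + (-31 + R)/(1 + R - 18/R)))
A(-68)/(((-848 + 31*(-22))/3248)) + Y(34)/(-2906) = (4*(18 - 1*(-68) - 1*(-68)**2)/(-36 + (-68)**2 + 33*(-68)))/(((-848 + 31*(-22))/3248)) - 4/(-2906) = (4*(18 + 68 - 1*4624)/(-36 + 4624 - 2244))/(((-848 - 682)*(1/3248))) - 4*(-1/2906) = (4*(18 + 68 - 4624)/2344)/((-1530*1/3248)) + 2/1453 = (4*(1/2344)*(-4538))/(-765/1624) + 2/1453 = -2269/293*(-1624/765) + 2/1453 = 3684856/224145 + 2/1453 = 5354544058/325682685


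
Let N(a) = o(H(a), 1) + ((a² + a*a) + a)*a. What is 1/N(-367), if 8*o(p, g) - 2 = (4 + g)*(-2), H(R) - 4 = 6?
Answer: -1/98727038 ≈ -1.0129e-8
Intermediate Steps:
H(R) = 10 (H(R) = 4 + 6 = 10)
o(p, g) = -¾ - g/4 (o(p, g) = ¼ + ((4 + g)*(-2))/8 = ¼ + (-8 - 2*g)/8 = ¼ + (-1 - g/4) = -¾ - g/4)
N(a) = -1 + a*(a + 2*a²) (N(a) = (-¾ - ¼*1) + ((a² + a*a) + a)*a = (-¾ - ¼) + ((a² + a²) + a)*a = -1 + (2*a² + a)*a = -1 + (a + 2*a²)*a = -1 + a*(a + 2*a²))
1/N(-367) = 1/(-1 + (-367)² + 2*(-367)³) = 1/(-1 + 134689 + 2*(-49430863)) = 1/(-1 + 134689 - 98861726) = 1/(-98727038) = -1/98727038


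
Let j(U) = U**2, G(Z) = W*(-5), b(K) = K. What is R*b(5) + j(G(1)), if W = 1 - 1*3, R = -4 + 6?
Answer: 110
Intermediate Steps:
R = 2
W = -2 (W = 1 - 3 = -2)
G(Z) = 10 (G(Z) = -2*(-5) = 10)
R*b(5) + j(G(1)) = 2*5 + 10**2 = 10 + 100 = 110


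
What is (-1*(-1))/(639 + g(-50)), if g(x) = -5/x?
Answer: 10/6391 ≈ 0.0015647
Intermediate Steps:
(-1*(-1))/(639 + g(-50)) = (-1*(-1))/(639 - 5/(-50)) = 1/(639 - 5*(-1/50)) = 1/(639 + ⅒) = 1/(6391/10) = 1*(10/6391) = 10/6391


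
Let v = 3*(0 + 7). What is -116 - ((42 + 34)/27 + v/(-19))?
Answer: -60385/513 ≈ -117.71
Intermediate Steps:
v = 21 (v = 3*7 = 21)
-116 - ((42 + 34)/27 + v/(-19)) = -116 - ((42 + 34)/27 + 21/(-19)) = -116 - (76*(1/27) + 21*(-1/19)) = -116 - (76/27 - 21/19) = -116 - 1*877/513 = -116 - 877/513 = -60385/513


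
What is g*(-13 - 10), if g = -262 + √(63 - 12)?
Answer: 6026 - 23*√51 ≈ 5861.8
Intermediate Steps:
g = -262 + √51 ≈ -254.86
g*(-13 - 10) = (-262 + √51)*(-13 - 10) = (-262 + √51)*(-23) = 6026 - 23*√51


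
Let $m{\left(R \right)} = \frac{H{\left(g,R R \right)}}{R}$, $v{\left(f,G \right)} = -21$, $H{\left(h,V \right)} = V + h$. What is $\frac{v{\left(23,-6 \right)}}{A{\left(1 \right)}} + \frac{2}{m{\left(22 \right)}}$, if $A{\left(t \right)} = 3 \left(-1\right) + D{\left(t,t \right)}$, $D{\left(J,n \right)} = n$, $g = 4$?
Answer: $\frac{646}{61} \approx 10.59$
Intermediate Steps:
$A{\left(t \right)} = -3 + t$ ($A{\left(t \right)} = 3 \left(-1\right) + t = -3 + t$)
$m{\left(R \right)} = \frac{4 + R^{2}}{R}$ ($m{\left(R \right)} = \frac{R R + 4}{R} = \frac{R^{2} + 4}{R} = \frac{4 + R^{2}}{R}$)
$\frac{v{\left(23,-6 \right)}}{A{\left(1 \right)}} + \frac{2}{m{\left(22 \right)}} = - \frac{21}{-3 + 1} + \frac{2}{22 + \frac{4}{22}} = - \frac{21}{-2} + \frac{2}{22 + 4 \cdot \frac{1}{22}} = \left(-21\right) \left(- \frac{1}{2}\right) + \frac{2}{22 + \frac{2}{11}} = \frac{21}{2} + \frac{2}{\frac{244}{11}} = \frac{21}{2} + 2 \cdot \frac{11}{244} = \frac{21}{2} + \frac{11}{122} = \frac{646}{61}$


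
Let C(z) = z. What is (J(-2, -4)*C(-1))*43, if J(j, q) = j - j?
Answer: 0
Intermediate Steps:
J(j, q) = 0
(J(-2, -4)*C(-1))*43 = (0*(-1))*43 = 0*43 = 0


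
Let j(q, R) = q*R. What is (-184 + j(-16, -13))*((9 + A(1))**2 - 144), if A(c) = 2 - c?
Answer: -1056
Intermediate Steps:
j(q, R) = R*q
(-184 + j(-16, -13))*((9 + A(1))**2 - 144) = (-184 - 13*(-16))*((9 + (2 - 1*1))**2 - 144) = (-184 + 208)*((9 + (2 - 1))**2 - 144) = 24*((9 + 1)**2 - 144) = 24*(10**2 - 144) = 24*(100 - 144) = 24*(-44) = -1056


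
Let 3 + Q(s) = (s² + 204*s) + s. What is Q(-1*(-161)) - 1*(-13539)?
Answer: 72462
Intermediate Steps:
Q(s) = -3 + s² + 205*s (Q(s) = -3 + ((s² + 204*s) + s) = -3 + (s² + 205*s) = -3 + s² + 205*s)
Q(-1*(-161)) - 1*(-13539) = (-3 + (-1*(-161))² + 205*(-1*(-161))) - 1*(-13539) = (-3 + 161² + 205*161) + 13539 = (-3 + 25921 + 33005) + 13539 = 58923 + 13539 = 72462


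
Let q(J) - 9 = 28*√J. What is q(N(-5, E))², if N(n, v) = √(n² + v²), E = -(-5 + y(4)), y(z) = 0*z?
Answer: (9 + 28*2^(¼)*√5)² ≈ 6964.9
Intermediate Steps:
y(z) = 0
E = 5 (E = -(-5 + 0) = -1*(-5) = 5)
q(J) = 9 + 28*√J
q(N(-5, E))² = (9 + 28*√(√((-5)² + 5²)))² = (9 + 28*√(√(25 + 25)))² = (9 + 28*√(√50))² = (9 + 28*√(5*√2))² = (9 + 28*(2^(¼)*√5))² = (9 + 28*2^(¼)*√5)²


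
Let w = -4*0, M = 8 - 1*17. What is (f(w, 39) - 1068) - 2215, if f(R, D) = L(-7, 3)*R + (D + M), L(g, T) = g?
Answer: -3253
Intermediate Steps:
M = -9 (M = 8 - 17 = -9)
w = 0
f(R, D) = -9 + D - 7*R (f(R, D) = -7*R + (D - 9) = -7*R + (-9 + D) = -9 + D - 7*R)
(f(w, 39) - 1068) - 2215 = ((-9 + 39 - 7*0) - 1068) - 2215 = ((-9 + 39 + 0) - 1068) - 2215 = (30 - 1068) - 2215 = -1038 - 2215 = -3253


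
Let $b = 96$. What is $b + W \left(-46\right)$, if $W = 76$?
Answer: $-3400$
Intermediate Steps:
$b + W \left(-46\right) = 96 + 76 \left(-46\right) = 96 - 3496 = -3400$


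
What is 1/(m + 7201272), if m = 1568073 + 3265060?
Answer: 1/12034405 ≈ 8.3095e-8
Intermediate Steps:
m = 4833133
1/(m + 7201272) = 1/(4833133 + 7201272) = 1/12034405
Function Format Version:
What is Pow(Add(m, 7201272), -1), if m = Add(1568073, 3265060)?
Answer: Rational(1, 12034405) ≈ 8.3095e-8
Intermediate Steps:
m = 4833133
Pow(Add(m, 7201272), -1) = Pow(Add(4833133, 7201272), -1) = Pow(12034405, -1) = Rational(1, 12034405)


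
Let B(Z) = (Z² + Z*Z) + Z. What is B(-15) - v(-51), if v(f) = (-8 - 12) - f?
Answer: 404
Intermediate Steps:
v(f) = -20 - f
B(Z) = Z + 2*Z² (B(Z) = (Z² + Z²) + Z = 2*Z² + Z = Z + 2*Z²)
B(-15) - v(-51) = -15*(1 + 2*(-15)) - (-20 - 1*(-51)) = -15*(1 - 30) - (-20 + 51) = -15*(-29) - 1*31 = 435 - 31 = 404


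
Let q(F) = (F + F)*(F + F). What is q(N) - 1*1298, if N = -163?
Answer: 104978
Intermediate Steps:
q(F) = 4*F**2 (q(F) = (2*F)*(2*F) = 4*F**2)
q(N) - 1*1298 = 4*(-163)**2 - 1*1298 = 4*26569 - 1298 = 106276 - 1298 = 104978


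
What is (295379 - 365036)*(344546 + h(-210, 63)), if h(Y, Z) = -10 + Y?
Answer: -23984716182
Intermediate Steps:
(295379 - 365036)*(344546 + h(-210, 63)) = (295379 - 365036)*(344546 + (-10 - 210)) = -69657*(344546 - 220) = -69657*344326 = -23984716182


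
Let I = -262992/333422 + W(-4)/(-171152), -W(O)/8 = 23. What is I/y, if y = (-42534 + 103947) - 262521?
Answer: 2809391071/717274836368472 ≈ 3.9168e-6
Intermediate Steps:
W(O) = -184 (W(O) = -8*23 = -184)
I = -2809391071/3566615134 (I = -262992/333422 - 184/(-171152) = -262992*1/333422 - 184*(-1/171152) = -131496/166711 + 23/21394 = -2809391071/3566615134 ≈ -0.78769)
y = -201108 (y = 61413 - 262521 = -201108)
I/y = -2809391071/3566615134/(-201108) = -2809391071/3566615134*(-1/201108) = 2809391071/717274836368472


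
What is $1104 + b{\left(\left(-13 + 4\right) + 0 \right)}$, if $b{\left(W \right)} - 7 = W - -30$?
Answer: $1132$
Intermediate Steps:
$b{\left(W \right)} = 37 + W$ ($b{\left(W \right)} = 7 + \left(W - -30\right) = 7 + \left(W + 30\right) = 7 + \left(30 + W\right) = 37 + W$)
$1104 + b{\left(\left(-13 + 4\right) + 0 \right)} = 1104 + \left(37 + \left(\left(-13 + 4\right) + 0\right)\right) = 1104 + \left(37 + \left(-9 + 0\right)\right) = 1104 + \left(37 - 9\right) = 1104 + 28 = 1132$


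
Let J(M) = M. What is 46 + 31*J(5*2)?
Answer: 356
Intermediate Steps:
46 + 31*J(5*2) = 46 + 31*(5*2) = 46 + 31*10 = 46 + 310 = 356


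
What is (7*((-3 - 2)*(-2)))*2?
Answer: 140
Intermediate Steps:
(7*((-3 - 2)*(-2)))*2 = (7*(-5*(-2)))*2 = (7*10)*2 = 70*2 = 140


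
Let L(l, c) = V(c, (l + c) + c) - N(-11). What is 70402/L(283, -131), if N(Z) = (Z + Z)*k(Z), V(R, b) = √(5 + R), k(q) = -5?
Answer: -3872110/6113 - 105603*I*√14/6113 ≈ -633.42 - 64.638*I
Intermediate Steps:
N(Z) = -10*Z (N(Z) = (Z + Z)*(-5) = (2*Z)*(-5) = -10*Z)
L(l, c) = -110 + √(5 + c) (L(l, c) = √(5 + c) - (-10)*(-11) = √(5 + c) - 1*110 = √(5 + c) - 110 = -110 + √(5 + c))
70402/L(283, -131) = 70402/(-110 + √(5 - 131)) = 70402/(-110 + √(-126)) = 70402/(-110 + 3*I*√14)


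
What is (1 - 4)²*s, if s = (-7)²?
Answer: 441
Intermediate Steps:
s = 49
(1 - 4)²*s = (1 - 4)²*49 = (-3)²*49 = 9*49 = 441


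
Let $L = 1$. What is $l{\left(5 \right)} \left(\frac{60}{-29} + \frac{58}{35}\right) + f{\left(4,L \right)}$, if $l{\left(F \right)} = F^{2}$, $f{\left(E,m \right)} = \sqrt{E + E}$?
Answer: $- \frac{2090}{203} + 2 \sqrt{2} \approx -7.4671$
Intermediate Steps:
$f{\left(E,m \right)} = \sqrt{2} \sqrt{E}$ ($f{\left(E,m \right)} = \sqrt{2 E} = \sqrt{2} \sqrt{E}$)
$l{\left(5 \right)} \left(\frac{60}{-29} + \frac{58}{35}\right) + f{\left(4,L \right)} = 5^{2} \left(\frac{60}{-29} + \frac{58}{35}\right) + \sqrt{2} \sqrt{4} = 25 \left(60 \left(- \frac{1}{29}\right) + 58 \cdot \frac{1}{35}\right) + \sqrt{2} \cdot 2 = 25 \left(- \frac{60}{29} + \frac{58}{35}\right) + 2 \sqrt{2} = 25 \left(- \frac{418}{1015}\right) + 2 \sqrt{2} = - \frac{2090}{203} + 2 \sqrt{2}$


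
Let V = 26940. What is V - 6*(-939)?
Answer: 32574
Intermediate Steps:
V - 6*(-939) = 26940 - 6*(-939) = 26940 - 1*(-5634) = 26940 + 5634 = 32574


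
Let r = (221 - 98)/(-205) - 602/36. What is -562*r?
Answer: 438079/45 ≈ 9735.1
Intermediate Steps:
r = -1559/90 (r = 123*(-1/205) - 602*1/36 = -3/5 - 301/18 = -1559/90 ≈ -17.322)
-562*r = -562*(-1559/90) = 438079/45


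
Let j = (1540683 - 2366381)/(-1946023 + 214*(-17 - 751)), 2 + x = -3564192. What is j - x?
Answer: 7521786738448/2110375 ≈ 3.5642e+6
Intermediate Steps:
x = -3564194 (x = -2 - 3564192 = -3564194)
j = 825698/2110375 (j = -825698/(-1946023 + 214*(-768)) = -825698/(-1946023 - 164352) = -825698/(-2110375) = -825698*(-1/2110375) = 825698/2110375 ≈ 0.39126)
j - x = 825698/2110375 - 1*(-3564194) = 825698/2110375 + 3564194 = 7521786738448/2110375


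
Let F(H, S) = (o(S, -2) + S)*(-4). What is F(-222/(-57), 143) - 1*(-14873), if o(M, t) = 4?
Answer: 14285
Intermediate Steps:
F(H, S) = -16 - 4*S (F(H, S) = (4 + S)*(-4) = -16 - 4*S)
F(-222/(-57), 143) - 1*(-14873) = (-16 - 4*143) - 1*(-14873) = (-16 - 572) + 14873 = -588 + 14873 = 14285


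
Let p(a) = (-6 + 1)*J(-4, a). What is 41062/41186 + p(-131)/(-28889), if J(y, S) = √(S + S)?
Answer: 20531/20593 + 5*I*√262/28889 ≈ 0.99699 + 0.0028015*I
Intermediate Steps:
J(y, S) = √2*√S (J(y, S) = √(2*S) = √2*√S)
p(a) = -5*√2*√a (p(a) = (-6 + 1)*(√2*√a) = -5*√2*√a)
41062/41186 + p(-131)/(-28889) = 41062/41186 - 5*√2*√(-131)/(-28889) = 41062*(1/41186) - 5*√2*I*√131*(-1/28889) = 20531/20593 - 5*I*√262*(-1/28889) = 20531/20593 + 5*I*√262/28889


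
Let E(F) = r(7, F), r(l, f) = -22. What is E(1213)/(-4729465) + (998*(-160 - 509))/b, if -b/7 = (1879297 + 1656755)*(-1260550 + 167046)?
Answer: 7593745062759/1641173410675751680 ≈ 4.6270e-6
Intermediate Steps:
E(F) = -22
b = 27066809043456 (b = -7*(1879297 + 1656755)*(-1260550 + 167046) = -24752364*(-1093504) = -7*(-3866687006208) = 27066809043456)
E(1213)/(-4729465) + (998*(-160 - 509))/b = -22/(-4729465) + (998*(-160 - 509))/27066809043456 = -22*(-1/4729465) + (998*(-669))*(1/27066809043456) = 22/4729465 - 667662*1/27066809043456 = 22/4729465 - 111277/4511134840576 = 7593745062759/1641173410675751680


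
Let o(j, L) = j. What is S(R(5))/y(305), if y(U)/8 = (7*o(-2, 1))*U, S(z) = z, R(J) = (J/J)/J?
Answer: -1/170800 ≈ -5.8548e-6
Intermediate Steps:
R(J) = 1/J
y(U) = -112*U (y(U) = 8*((7*(-2))*U) = 8*(-14*U) = -112*U)
S(R(5))/y(305) = 1/(5*((-112*305))) = (⅕)/(-34160) = (⅕)*(-1/34160) = -1/170800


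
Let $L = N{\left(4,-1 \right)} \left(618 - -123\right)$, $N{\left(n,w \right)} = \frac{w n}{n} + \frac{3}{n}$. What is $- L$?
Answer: $\frac{741}{4} \approx 185.25$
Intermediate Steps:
$N{\left(n,w \right)} = w + \frac{3}{n}$ ($N{\left(n,w \right)} = \frac{n w}{n} + \frac{3}{n} = w + \frac{3}{n}$)
$L = - \frac{741}{4}$ ($L = \left(-1 + \frac{3}{4}\right) \left(618 - -123\right) = \left(-1 + 3 \cdot \frac{1}{4}\right) \left(618 + 123\right) = \left(-1 + \frac{3}{4}\right) 741 = \left(- \frac{1}{4}\right) 741 = - \frac{741}{4} \approx -185.25$)
$- L = \left(-1\right) \left(- \frac{741}{4}\right) = \frac{741}{4}$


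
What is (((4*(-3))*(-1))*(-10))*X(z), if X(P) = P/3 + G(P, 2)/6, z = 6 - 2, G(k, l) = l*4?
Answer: -320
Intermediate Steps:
G(k, l) = 4*l
z = 4
X(P) = 4/3 + P/3 (X(P) = P/3 + (4*2)/6 = P*(⅓) + 8*(⅙) = P/3 + 4/3 = 4/3 + P/3)
(((4*(-3))*(-1))*(-10))*X(z) = (((4*(-3))*(-1))*(-10))*(4/3 + (⅓)*4) = (-12*(-1)*(-10))*(4/3 + 4/3) = (12*(-10))*(8/3) = -120*8/3 = -320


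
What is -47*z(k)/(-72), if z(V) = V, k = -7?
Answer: -329/72 ≈ -4.5694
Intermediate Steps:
-47*z(k)/(-72) = -47*(-7)/(-72) = 329*(-1/72) = -329/72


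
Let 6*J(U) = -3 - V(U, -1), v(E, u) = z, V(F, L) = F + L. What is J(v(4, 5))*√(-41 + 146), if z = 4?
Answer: -√105 ≈ -10.247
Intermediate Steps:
v(E, u) = 4
J(U) = -⅓ - U/6 (J(U) = (-3 - (U - 1))/6 = (-3 - (-1 + U))/6 = (-3 + (1 - U))/6 = (-2 - U)/6 = -⅓ - U/6)
J(v(4, 5))*√(-41 + 146) = (-⅓ - ⅙*4)*√(-41 + 146) = (-⅓ - ⅔)*√105 = -√105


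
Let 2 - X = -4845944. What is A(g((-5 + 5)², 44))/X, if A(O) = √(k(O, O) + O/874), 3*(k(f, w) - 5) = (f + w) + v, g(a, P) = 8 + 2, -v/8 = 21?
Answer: I*√76176966/6353035206 ≈ 1.3738e-6*I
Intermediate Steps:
v = -168 (v = -8*21 = -168)
X = 4845946 (X = 2 - 1*(-4845944) = 2 + 4845944 = 4845946)
g(a, P) = 10
k(f, w) = -51 + f/3 + w/3 (k(f, w) = 5 + ((f + w) - 168)/3 = 5 + (-168 + f + w)/3 = 5 + (-56 + f/3 + w/3) = -51 + f/3 + w/3)
A(O) = √(-51 + 1751*O/2622) (A(O) = √((-51 + O/3 + O/3) + O/874) = √((-51 + 2*O/3) + O*(1/874)) = √((-51 + 2*O/3) + O/874) = √(-51 + 1751*O/2622))
A(g((-5 + 5)², 44))/X = (√(-350619084 + 4591122*10)/2622)/4845946 = (√(-350619084 + 45911220)/2622)*(1/4845946) = (√(-304707864)/2622)*(1/4845946) = ((2*I*√76176966)/2622)*(1/4845946) = (I*√76176966/1311)*(1/4845946) = I*√76176966/6353035206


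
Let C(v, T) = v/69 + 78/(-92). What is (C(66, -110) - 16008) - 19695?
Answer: -1642333/46 ≈ -35703.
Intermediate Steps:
C(v, T) = -39/46 + v/69 (C(v, T) = v*(1/69) + 78*(-1/92) = v/69 - 39/46 = -39/46 + v/69)
(C(66, -110) - 16008) - 19695 = ((-39/46 + (1/69)*66) - 16008) - 19695 = ((-39/46 + 22/23) - 16008) - 19695 = (5/46 - 16008) - 19695 = -736363/46 - 19695 = -1642333/46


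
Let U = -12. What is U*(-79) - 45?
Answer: 903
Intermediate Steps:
U*(-79) - 45 = -12*(-79) - 45 = 948 - 45 = 903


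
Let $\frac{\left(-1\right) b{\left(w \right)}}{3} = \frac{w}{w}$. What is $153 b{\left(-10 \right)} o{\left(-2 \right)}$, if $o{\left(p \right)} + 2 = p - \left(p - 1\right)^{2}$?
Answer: $5967$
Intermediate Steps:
$b{\left(w \right)} = -3$ ($b{\left(w \right)} = - 3 \frac{w}{w} = \left(-3\right) 1 = -3$)
$o{\left(p \right)} = -2 + p - \left(-1 + p\right)^{2}$ ($o{\left(p \right)} = -2 + \left(p - \left(p - 1\right)^{2}\right) = -2 + \left(p - \left(-1 + p\right)^{2}\right) = -2 + p - \left(-1 + p\right)^{2}$)
$153 b{\left(-10 \right)} o{\left(-2 \right)} = 153 \left(-3\right) \left(-2 - 2 - \left(-1 - 2\right)^{2}\right) = - 459 \left(-2 - 2 - \left(-3\right)^{2}\right) = - 459 \left(-2 - 2 - 9\right) = \left(-459\right) \left(-13\right) = 5967$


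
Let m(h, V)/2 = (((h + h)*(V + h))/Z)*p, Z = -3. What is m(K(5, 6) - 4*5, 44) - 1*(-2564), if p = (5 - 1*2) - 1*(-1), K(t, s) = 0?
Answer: 5124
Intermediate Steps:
p = 4 (p = (5 - 2) + 1 = 3 + 1 = 4)
m(h, V) = -16*h*(V + h)/3 (m(h, V) = 2*((((h + h)*(V + h))/(-3))*4) = 2*((((2*h)*(V + h))*(-⅓))*4) = 2*(((2*h*(V + h))*(-⅓))*4) = 2*(-2*h*(V + h)/3*4) = 2*(-8*h*(V + h)/3) = -16*h*(V + h)/3)
m(K(5, 6) - 4*5, 44) - 1*(-2564) = -16*(0 - 4*5)*(44 + (0 - 4*5))/3 - 1*(-2564) = -16*(0 - 20)*(44 + (0 - 20))/3 + 2564 = -16/3*(-20)*(44 - 20) + 2564 = -16/3*(-20)*24 + 2564 = 2560 + 2564 = 5124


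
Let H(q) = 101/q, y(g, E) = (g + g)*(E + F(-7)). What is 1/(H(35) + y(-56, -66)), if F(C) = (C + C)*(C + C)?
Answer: -35/509499 ≈ -6.8695e-5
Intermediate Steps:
F(C) = 4*C**2 (F(C) = (2*C)*(2*C) = 4*C**2)
y(g, E) = 2*g*(196 + E) (y(g, E) = (g + g)*(E + 4*(-7)**2) = (2*g)*(E + 4*49) = (2*g)*(E + 196) = (2*g)*(196 + E) = 2*g*(196 + E))
1/(H(35) + y(-56, -66)) = 1/(101/35 + 2*(-56)*(196 - 66)) = 1/(101*(1/35) + 2*(-56)*130) = 1/(101/35 - 14560) = 1/(-509499/35) = -35/509499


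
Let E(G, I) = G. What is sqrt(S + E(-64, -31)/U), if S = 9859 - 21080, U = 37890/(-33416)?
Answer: I*sqrt(445233881965)/6315 ≈ 105.66*I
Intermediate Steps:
U = -18945/16708 (U = 37890*(-1/33416) = -18945/16708 ≈ -1.1339)
S = -11221
sqrt(S + E(-64, -31)/U) = sqrt(-11221 - 64/(-18945/16708)) = sqrt(-11221 - 64*(-16708/18945)) = sqrt(-11221 + 1069312/18945) = sqrt(-211512533/18945) = I*sqrt(445233881965)/6315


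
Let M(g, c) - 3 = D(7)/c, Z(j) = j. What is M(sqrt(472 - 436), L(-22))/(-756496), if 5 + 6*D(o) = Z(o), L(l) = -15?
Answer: -67/17021160 ≈ -3.9363e-6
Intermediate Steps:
D(o) = -5/6 + o/6
M(g, c) = 3 + 1/(3*c) (M(g, c) = 3 + (-5/6 + (1/6)*7)/c = 3 + (-5/6 + 7/6)/c = 3 + 1/(3*c))
M(sqrt(472 - 436), L(-22))/(-756496) = (3 + (1/3)/(-15))/(-756496) = (3 + (1/3)*(-1/15))*(-1/756496) = (3 - 1/45)*(-1/756496) = (134/45)*(-1/756496) = -67/17021160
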